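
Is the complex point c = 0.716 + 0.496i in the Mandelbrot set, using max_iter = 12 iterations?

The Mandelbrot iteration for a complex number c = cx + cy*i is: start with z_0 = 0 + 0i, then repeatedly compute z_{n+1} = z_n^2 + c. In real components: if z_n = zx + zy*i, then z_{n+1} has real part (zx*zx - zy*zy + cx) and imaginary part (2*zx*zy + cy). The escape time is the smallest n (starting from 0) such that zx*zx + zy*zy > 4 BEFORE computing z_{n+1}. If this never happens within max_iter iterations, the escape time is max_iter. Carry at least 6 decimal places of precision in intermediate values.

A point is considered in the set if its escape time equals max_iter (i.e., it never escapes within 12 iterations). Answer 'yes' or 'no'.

Answer: no

Derivation:
z_0 = 0 + 0i, c = 0.7160 + 0.4960i
Iter 1: z = 0.7160 + 0.4960i, |z|^2 = 0.7587
Iter 2: z = 0.9826 + 1.2063i, |z|^2 = 2.4207
Iter 3: z = 0.2265 + 2.8667i, |z|^2 = 8.2690
Escaped at iteration 3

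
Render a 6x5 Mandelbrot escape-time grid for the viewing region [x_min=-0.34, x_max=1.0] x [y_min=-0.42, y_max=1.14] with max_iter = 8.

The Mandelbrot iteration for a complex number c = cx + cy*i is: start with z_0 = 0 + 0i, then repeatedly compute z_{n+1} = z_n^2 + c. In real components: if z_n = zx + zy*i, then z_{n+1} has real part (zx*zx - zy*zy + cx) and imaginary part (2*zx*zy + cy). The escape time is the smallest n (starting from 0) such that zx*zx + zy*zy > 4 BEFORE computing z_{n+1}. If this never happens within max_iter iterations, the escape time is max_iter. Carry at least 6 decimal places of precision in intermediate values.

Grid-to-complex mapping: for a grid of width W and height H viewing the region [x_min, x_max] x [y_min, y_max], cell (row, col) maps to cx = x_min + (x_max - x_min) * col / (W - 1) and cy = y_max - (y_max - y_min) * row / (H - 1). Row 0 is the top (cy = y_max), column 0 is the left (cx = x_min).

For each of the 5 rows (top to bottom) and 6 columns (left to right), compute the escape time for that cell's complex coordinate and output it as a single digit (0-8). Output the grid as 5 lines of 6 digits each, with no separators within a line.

(row=0, col=0): c = -0.3400 + 1.1400i → escape time 4
(row=0, col=1): c = -0.0720 + 1.1400i → escape time 4
(row=0, col=2): c = 0.1960 + 1.1400i → escape time 3
(row=0, col=3): c = 0.4640 + 1.1400i → escape time 2
(row=0, col=4): c = 0.7320 + 1.1400i → escape time 2
(row=0, col=5): c = 1.0000 + 1.1400i → escape time 2
(row=1, col=0): c = -0.3400 + 0.7500i → escape time 8
(row=1, col=1): c = -0.0720 + 0.7500i → escape time 8
(row=1, col=2): c = 0.1960 + 0.7500i → escape time 6
(row=1, col=3): c = 0.4640 + 0.7500i → escape time 4
(row=1, col=4): c = 0.7320 + 0.7500i → escape time 3
(row=1, col=5): c = 1.0000 + 0.7500i → escape time 2
(row=2, col=0): c = -0.3400 + 0.3600i → escape time 8
(row=2, col=1): c = -0.0720 + 0.3600i → escape time 8
(row=2, col=2): c = 0.1960 + 0.3600i → escape time 8
(row=2, col=3): c = 0.4640 + 0.3600i → escape time 8
(row=2, col=4): c = 0.7320 + 0.3600i → escape time 3
(row=2, col=5): c = 1.0000 + 0.3600i → escape time 2
(row=3, col=0): c = -0.3400 + -0.0300i → escape time 8
(row=3, col=1): c = -0.0720 + -0.0300i → escape time 8
(row=3, col=2): c = 0.1960 + -0.0300i → escape time 8
(row=3, col=3): c = 0.4640 + -0.0300i → escape time 5
(row=3, col=4): c = 0.7320 + -0.0300i → escape time 3
(row=3, col=5): c = 1.0000 + -0.0300i → escape time 2
(row=4, col=0): c = -0.3400 + -0.4200i → escape time 8
(row=4, col=1): c = -0.0720 + -0.4200i → escape time 8
(row=4, col=2): c = 0.1960 + -0.4200i → escape time 8
(row=4, col=3): c = 0.4640 + -0.4200i → escape time 6
(row=4, col=4): c = 0.7320 + -0.4200i → escape time 3
(row=4, col=5): c = 1.0000 + -0.4200i → escape time 2

Answer: 443222
886432
888832
888532
888632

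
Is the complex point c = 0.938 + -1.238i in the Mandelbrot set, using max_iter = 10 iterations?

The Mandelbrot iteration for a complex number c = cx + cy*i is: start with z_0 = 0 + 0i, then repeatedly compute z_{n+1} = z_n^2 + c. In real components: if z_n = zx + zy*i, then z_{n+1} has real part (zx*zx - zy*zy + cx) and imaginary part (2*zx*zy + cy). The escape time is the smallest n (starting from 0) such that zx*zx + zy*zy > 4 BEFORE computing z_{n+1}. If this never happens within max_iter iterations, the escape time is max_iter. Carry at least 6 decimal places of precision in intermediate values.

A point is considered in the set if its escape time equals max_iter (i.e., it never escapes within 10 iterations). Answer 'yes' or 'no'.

Answer: no

Derivation:
z_0 = 0 + 0i, c = 0.9380 + -1.2380i
Iter 1: z = 0.9380 + -1.2380i, |z|^2 = 2.4125
Iter 2: z = 0.2852 + -3.5605i, |z|^2 = 12.7584
Escaped at iteration 2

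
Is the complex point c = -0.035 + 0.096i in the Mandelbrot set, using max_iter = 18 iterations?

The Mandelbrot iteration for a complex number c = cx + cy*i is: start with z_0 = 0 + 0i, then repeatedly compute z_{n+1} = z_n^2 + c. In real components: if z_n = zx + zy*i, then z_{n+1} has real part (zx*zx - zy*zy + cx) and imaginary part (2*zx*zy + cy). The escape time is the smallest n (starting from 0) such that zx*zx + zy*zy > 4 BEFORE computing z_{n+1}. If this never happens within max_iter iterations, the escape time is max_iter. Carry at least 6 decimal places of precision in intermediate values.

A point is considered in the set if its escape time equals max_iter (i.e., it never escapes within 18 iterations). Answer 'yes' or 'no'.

Answer: yes

Derivation:
z_0 = 0 + 0i, c = -0.0350 + 0.0960i
Iter 1: z = -0.0350 + 0.0960i, |z|^2 = 0.0104
Iter 2: z = -0.0430 + 0.0893i, |z|^2 = 0.0098
Iter 3: z = -0.0411 + 0.0883i, |z|^2 = 0.0095
Iter 4: z = -0.0411 + 0.0887i, |z|^2 = 0.0096
Iter 5: z = -0.0412 + 0.0887i, |z|^2 = 0.0096
Iter 6: z = -0.0412 + 0.0887i, |z|^2 = 0.0096
Iter 7: z = -0.0412 + 0.0887i, |z|^2 = 0.0096
Iter 8: z = -0.0412 + 0.0887i, |z|^2 = 0.0096
Iter 9: z = -0.0412 + 0.0887i, |z|^2 = 0.0096
Iter 10: z = -0.0412 + 0.0887i, |z|^2 = 0.0096
Iter 11: z = -0.0412 + 0.0887i, |z|^2 = 0.0096
Iter 12: z = -0.0412 + 0.0887i, |z|^2 = 0.0096
Iter 13: z = -0.0412 + 0.0887i, |z|^2 = 0.0096
Iter 14: z = -0.0412 + 0.0887i, |z|^2 = 0.0096
Iter 15: z = -0.0412 + 0.0887i, |z|^2 = 0.0096
Iter 16: z = -0.0412 + 0.0887i, |z|^2 = 0.0096
Iter 17: z = -0.0412 + 0.0887i, |z|^2 = 0.0096
Did not escape in 18 iterations → in set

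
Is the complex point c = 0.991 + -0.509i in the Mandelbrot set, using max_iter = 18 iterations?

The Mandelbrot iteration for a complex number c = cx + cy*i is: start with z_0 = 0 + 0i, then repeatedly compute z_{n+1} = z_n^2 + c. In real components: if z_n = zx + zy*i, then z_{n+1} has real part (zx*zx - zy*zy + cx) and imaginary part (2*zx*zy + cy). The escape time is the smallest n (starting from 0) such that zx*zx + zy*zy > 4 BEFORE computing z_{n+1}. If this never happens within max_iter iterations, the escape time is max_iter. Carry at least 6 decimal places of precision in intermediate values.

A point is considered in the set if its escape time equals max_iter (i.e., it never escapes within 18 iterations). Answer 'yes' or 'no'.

Answer: no

Derivation:
z_0 = 0 + 0i, c = 0.9910 + -0.5090i
Iter 1: z = 0.9910 + -0.5090i, |z|^2 = 1.2412
Iter 2: z = 1.7140 + -1.5178i, |z|^2 = 5.2416
Escaped at iteration 2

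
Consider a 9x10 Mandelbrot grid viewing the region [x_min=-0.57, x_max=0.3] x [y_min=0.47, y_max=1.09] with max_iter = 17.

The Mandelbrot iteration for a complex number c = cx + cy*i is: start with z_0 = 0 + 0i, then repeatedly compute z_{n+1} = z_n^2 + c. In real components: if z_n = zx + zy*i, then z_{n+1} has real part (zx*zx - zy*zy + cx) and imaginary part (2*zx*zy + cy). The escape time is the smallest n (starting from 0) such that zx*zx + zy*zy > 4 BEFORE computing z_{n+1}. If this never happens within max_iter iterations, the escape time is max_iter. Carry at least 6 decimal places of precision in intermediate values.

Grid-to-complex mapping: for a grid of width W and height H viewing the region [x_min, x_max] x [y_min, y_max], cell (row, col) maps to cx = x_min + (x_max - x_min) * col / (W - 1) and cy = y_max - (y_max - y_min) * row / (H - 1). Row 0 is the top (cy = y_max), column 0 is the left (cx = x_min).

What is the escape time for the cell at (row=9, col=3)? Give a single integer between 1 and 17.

z_0 = 0 + 0i, c = -0.2438 + 0.4700i
Iter 1: z = -0.2438 + 0.4700i, |z|^2 = 0.2803
Iter 2: z = -0.4052 + 0.2409i, |z|^2 = 0.2222
Iter 3: z = -0.1376 + 0.2748i, |z|^2 = 0.0944
Iter 4: z = -0.3003 + 0.3944i, |z|^2 = 0.2458
Iter 5: z = -0.3091 + 0.2331i, |z|^2 = 0.1499
Iter 6: z = -0.2025 + 0.3259i, |z|^2 = 0.1472
Iter 7: z = -0.3089 + 0.3380i, |z|^2 = 0.2097
Iter 8: z = -0.2625 + 0.2612i, |z|^2 = 0.1371
Iter 9: z = -0.2430 + 0.3329i, |z|^2 = 0.1699
Iter 10: z = -0.2955 + 0.3082i, |z|^2 = 0.1823
Iter 11: z = -0.2514 + 0.2879i, |z|^2 = 0.1461
Iter 12: z = -0.2634 + 0.3252i, |z|^2 = 0.1752
Iter 13: z = -0.2802 + 0.2987i, |z|^2 = 0.1677
Iter 14: z = -0.2545 + 0.3027i, |z|^2 = 0.1563
Iter 15: z = -0.2706 + 0.3160i, |z|^2 = 0.1731
Iter 16: z = -0.2704 + 0.2990i, |z|^2 = 0.1625

Answer: 17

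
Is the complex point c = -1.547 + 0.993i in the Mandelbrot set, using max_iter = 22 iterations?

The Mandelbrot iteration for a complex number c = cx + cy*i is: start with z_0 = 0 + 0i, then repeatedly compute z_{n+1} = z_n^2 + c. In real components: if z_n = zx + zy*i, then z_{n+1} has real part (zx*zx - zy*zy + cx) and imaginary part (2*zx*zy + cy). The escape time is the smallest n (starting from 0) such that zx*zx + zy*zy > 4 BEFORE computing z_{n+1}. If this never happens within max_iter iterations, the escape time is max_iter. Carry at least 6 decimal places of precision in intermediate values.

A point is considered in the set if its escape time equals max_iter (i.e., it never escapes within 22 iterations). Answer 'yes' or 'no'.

z_0 = 0 + 0i, c = -1.5470 + 0.9930i
Iter 1: z = -1.5470 + 0.9930i, |z|^2 = 3.3793
Iter 2: z = -0.1398 + -2.0793i, |z|^2 = 4.3432
Escaped at iteration 2

Answer: no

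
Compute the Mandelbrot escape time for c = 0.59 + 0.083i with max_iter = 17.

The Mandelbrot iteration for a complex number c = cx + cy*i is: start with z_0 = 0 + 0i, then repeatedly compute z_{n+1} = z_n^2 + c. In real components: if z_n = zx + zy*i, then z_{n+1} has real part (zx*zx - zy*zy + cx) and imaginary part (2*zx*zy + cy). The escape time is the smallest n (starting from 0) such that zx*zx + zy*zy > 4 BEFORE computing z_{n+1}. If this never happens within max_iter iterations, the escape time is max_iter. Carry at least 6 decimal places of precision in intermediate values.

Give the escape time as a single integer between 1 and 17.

z_0 = 0 + 0i, c = 0.5900 + 0.0830i
Iter 1: z = 0.5900 + 0.0830i, |z|^2 = 0.3550
Iter 2: z = 0.9312 + 0.1809i, |z|^2 = 0.8999
Iter 3: z = 1.4244 + 0.4200i, |z|^2 = 2.2053
Iter 4: z = 2.4426 + 1.2795i, |z|^2 = 7.6032
Escaped at iteration 4

Answer: 4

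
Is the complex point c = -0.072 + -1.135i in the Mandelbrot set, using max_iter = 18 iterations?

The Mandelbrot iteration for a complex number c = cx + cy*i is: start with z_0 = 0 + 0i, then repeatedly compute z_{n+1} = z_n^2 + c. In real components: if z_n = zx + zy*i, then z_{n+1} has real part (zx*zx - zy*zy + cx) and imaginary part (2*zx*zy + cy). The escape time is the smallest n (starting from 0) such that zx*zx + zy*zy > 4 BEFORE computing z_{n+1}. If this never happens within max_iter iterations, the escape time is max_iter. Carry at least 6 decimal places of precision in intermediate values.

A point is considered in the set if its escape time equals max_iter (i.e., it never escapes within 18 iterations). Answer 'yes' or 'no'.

Answer: no

Derivation:
z_0 = 0 + 0i, c = -0.0720 + -1.1350i
Iter 1: z = -0.0720 + -1.1350i, |z|^2 = 1.2934
Iter 2: z = -1.3550 + -0.9716i, |z|^2 = 2.7801
Iter 3: z = 0.8202 + 1.4980i, |z|^2 = 2.9168
Iter 4: z = -1.6433 + 1.3224i, |z|^2 = 4.4490
Escaped at iteration 4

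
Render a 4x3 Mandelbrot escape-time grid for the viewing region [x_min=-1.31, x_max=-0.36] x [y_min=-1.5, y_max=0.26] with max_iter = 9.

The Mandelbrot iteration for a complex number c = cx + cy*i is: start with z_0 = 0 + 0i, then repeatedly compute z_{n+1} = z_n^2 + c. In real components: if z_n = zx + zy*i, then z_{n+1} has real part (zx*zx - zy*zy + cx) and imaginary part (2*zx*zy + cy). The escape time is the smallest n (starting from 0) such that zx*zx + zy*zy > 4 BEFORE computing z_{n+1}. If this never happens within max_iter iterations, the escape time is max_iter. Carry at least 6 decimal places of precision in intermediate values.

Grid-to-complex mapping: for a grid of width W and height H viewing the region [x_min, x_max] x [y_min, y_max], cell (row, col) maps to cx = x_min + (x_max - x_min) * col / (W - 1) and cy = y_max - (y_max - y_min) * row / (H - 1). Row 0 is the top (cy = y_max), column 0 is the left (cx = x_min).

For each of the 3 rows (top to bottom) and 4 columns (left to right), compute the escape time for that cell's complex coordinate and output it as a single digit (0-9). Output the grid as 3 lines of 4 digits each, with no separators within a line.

(row=0, col=0): c = -1.3100 + 0.2600i → escape time 7
(row=0, col=1): c = -0.9933 + 0.2600i → escape time 9
(row=0, col=2): c = -0.6767 + 0.2600i → escape time 9
(row=0, col=3): c = -0.3600 + 0.2600i → escape time 9
(row=1, col=0): c = -1.3100 + -0.6200i → escape time 3
(row=1, col=1): c = -0.9933 + -0.6200i → escape time 4
(row=1, col=2): c = -0.6767 + -0.6200i → escape time 6
(row=1, col=3): c = -0.3600 + -0.6200i → escape time 9
(row=2, col=0): c = -1.3100 + -1.5000i → escape time 2
(row=2, col=1): c = -0.9933 + -1.5000i → escape time 2
(row=2, col=2): c = -0.6767 + -1.5000i → escape time 2
(row=2, col=3): c = -0.3600 + -1.5000i → escape time 2

Answer: 7999
3469
2222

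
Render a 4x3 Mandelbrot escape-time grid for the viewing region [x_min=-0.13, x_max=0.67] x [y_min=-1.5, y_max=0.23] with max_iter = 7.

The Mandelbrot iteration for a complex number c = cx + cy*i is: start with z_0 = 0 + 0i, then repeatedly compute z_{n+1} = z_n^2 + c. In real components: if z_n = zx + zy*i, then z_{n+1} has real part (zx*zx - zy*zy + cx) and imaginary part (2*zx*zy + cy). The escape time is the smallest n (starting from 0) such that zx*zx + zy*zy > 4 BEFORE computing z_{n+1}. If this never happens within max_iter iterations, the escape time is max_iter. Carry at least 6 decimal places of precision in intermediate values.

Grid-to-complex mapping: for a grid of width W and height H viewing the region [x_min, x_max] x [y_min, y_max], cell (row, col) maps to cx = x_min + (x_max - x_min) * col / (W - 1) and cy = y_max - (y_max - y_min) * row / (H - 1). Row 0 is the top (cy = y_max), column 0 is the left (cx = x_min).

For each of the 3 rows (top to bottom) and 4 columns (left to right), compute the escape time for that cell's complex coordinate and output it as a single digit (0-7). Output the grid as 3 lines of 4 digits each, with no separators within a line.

(row=0, col=0): c = -0.1300 + 0.2300i → escape time 7
(row=0, col=1): c = 0.1367 + 0.2300i → escape time 7
(row=0, col=2): c = 0.4033 + 0.2300i → escape time 7
(row=0, col=3): c = 0.6700 + 0.2300i → escape time 3
(row=1, col=0): c = -0.1300 + -0.6350i → escape time 7
(row=1, col=1): c = 0.1367 + -0.6350i → escape time 7
(row=1, col=2): c = 0.4033 + -0.6350i → escape time 7
(row=1, col=3): c = 0.6700 + -0.6350i → escape time 3
(row=2, col=0): c = -0.1300 + -1.5000i → escape time 2
(row=2, col=1): c = 0.1367 + -1.5000i → escape time 2
(row=2, col=2): c = 0.4033 + -1.5000i → escape time 2
(row=2, col=3): c = 0.6700 + -1.5000i → escape time 2

Answer: 7773
7773
2222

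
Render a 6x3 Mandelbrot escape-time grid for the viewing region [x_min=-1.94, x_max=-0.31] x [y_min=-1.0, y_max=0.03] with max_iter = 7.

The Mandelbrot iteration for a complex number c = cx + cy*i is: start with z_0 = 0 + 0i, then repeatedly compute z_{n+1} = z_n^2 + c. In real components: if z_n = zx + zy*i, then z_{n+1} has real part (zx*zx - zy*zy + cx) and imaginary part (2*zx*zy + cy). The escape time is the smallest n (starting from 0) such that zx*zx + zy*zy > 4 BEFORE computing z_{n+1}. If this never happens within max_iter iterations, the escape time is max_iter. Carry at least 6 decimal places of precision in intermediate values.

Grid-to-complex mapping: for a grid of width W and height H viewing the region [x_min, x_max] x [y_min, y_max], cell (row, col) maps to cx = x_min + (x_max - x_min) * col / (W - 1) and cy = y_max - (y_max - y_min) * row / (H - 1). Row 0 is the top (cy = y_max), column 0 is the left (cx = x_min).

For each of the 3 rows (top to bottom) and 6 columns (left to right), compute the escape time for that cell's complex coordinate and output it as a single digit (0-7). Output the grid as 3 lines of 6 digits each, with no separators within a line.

(row=0, col=0): c = -1.9400 + 0.0300i → escape time 5
(row=0, col=1): c = -1.6140 + 0.0300i → escape time 7
(row=0, col=2): c = -1.2880 + 0.0300i → escape time 7
(row=0, col=3): c = -0.9620 + 0.0300i → escape time 7
(row=0, col=4): c = -0.6360 + 0.0300i → escape time 7
(row=0, col=5): c = -0.3100 + 0.0300i → escape time 7
(row=1, col=0): c = -1.9400 + -0.4850i → escape time 2
(row=1, col=1): c = -1.6140 + -0.4850i → escape time 3
(row=1, col=2): c = -1.2880 + -0.4850i → escape time 4
(row=1, col=3): c = -0.9620 + -0.4850i → escape time 5
(row=1, col=4): c = -0.6360 + -0.4850i → escape time 7
(row=1, col=5): c = -0.3100 + -0.4850i → escape time 7
(row=2, col=0): c = -1.9400 + -1.0000i → escape time 1
(row=2, col=1): c = -1.6140 + -1.0000i → escape time 2
(row=2, col=2): c = -1.2880 + -1.0000i → escape time 3
(row=2, col=3): c = -0.9620 + -1.0000i → escape time 3
(row=2, col=4): c = -0.6360 + -1.0000i → escape time 4
(row=2, col=5): c = -0.3100 + -1.0000i → escape time 5

Answer: 577777
234577
123345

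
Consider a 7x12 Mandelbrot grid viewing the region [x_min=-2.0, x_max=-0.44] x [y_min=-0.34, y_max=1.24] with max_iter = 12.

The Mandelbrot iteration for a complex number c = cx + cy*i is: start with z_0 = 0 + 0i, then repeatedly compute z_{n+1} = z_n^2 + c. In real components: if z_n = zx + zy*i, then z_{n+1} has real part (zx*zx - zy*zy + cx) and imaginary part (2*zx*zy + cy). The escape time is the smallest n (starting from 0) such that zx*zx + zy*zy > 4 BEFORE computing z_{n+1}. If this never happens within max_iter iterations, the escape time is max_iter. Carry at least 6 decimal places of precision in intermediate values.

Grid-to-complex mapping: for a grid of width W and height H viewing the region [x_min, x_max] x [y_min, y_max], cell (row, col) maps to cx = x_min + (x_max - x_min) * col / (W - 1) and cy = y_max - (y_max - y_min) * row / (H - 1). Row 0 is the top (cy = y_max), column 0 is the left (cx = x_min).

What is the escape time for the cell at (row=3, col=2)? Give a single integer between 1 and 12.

z_0 = 0 + 0i, c = -1.4800 + 0.8091i
Iter 1: z = -1.4800 + 0.8091i, |z|^2 = 2.8450
Iter 2: z = 0.0558 + -1.5858i, |z|^2 = 2.5179
Iter 3: z = -3.9917 + 0.6322i, |z|^2 = 16.3334
Escaped at iteration 3

Answer: 3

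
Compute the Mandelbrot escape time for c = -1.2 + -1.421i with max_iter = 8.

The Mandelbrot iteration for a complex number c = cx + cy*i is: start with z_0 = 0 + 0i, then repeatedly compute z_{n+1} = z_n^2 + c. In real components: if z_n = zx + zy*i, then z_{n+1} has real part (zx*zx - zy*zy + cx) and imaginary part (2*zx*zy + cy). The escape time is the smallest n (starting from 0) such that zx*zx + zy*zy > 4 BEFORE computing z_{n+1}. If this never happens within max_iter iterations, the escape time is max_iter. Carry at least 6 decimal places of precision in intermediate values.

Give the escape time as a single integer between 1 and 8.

z_0 = 0 + 0i, c = -1.2000 + -1.4210i
Iter 1: z = -1.2000 + -1.4210i, |z|^2 = 3.4592
Iter 2: z = -1.7792 + 1.9894i, |z|^2 = 7.1234
Escaped at iteration 2

Answer: 2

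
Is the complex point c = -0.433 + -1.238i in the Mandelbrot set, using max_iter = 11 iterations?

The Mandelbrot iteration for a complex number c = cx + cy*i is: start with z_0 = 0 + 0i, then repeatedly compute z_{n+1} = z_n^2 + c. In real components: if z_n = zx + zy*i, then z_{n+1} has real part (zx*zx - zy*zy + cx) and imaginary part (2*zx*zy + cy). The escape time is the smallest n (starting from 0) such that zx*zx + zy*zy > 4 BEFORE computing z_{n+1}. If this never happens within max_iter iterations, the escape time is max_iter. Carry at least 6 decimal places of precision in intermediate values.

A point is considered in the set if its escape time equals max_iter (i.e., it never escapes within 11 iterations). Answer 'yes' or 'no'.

z_0 = 0 + 0i, c = -0.4330 + -1.2380i
Iter 1: z = -0.4330 + -1.2380i, |z|^2 = 1.7201
Iter 2: z = -1.7782 + -0.1659i, |z|^2 = 3.1894
Iter 3: z = 2.7013 + -0.6480i, |z|^2 = 7.7171
Escaped at iteration 3

Answer: no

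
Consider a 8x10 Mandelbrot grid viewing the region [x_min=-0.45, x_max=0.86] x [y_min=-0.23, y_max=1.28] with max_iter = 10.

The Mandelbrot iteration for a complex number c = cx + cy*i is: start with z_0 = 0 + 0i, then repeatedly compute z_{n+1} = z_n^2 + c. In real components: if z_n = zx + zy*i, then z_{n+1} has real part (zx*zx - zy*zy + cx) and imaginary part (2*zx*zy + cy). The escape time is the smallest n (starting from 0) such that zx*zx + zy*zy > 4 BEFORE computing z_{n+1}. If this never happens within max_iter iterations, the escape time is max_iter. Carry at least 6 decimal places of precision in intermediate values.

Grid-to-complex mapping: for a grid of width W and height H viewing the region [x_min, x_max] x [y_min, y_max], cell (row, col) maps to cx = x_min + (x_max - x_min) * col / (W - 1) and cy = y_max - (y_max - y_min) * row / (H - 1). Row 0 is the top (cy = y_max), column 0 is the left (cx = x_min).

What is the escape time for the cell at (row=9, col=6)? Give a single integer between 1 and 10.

z_0 = 0 + 0i, c = 0.6729 + -0.2300i
Iter 1: z = 0.6729 + -0.2300i, |z|^2 = 0.5056
Iter 2: z = 1.0727 + -0.5395i, |z|^2 = 1.4417
Iter 3: z = 1.5325 + -1.3875i, |z|^2 = 4.2735
Escaped at iteration 3

Answer: 3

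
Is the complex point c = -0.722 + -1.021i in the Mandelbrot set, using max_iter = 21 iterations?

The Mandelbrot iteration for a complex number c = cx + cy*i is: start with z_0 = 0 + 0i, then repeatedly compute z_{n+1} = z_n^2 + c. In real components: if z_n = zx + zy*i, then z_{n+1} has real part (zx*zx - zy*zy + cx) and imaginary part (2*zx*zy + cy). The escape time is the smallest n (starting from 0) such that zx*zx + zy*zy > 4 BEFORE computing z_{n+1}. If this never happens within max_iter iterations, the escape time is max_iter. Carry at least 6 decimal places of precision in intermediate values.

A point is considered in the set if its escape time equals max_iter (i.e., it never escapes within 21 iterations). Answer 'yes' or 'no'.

z_0 = 0 + 0i, c = -0.7220 + -1.0210i
Iter 1: z = -0.7220 + -1.0210i, |z|^2 = 1.5637
Iter 2: z = -1.2432 + 0.4533i, |z|^2 = 1.7509
Iter 3: z = 0.6179 + -2.1481i, |z|^2 = 4.9962
Escaped at iteration 3

Answer: no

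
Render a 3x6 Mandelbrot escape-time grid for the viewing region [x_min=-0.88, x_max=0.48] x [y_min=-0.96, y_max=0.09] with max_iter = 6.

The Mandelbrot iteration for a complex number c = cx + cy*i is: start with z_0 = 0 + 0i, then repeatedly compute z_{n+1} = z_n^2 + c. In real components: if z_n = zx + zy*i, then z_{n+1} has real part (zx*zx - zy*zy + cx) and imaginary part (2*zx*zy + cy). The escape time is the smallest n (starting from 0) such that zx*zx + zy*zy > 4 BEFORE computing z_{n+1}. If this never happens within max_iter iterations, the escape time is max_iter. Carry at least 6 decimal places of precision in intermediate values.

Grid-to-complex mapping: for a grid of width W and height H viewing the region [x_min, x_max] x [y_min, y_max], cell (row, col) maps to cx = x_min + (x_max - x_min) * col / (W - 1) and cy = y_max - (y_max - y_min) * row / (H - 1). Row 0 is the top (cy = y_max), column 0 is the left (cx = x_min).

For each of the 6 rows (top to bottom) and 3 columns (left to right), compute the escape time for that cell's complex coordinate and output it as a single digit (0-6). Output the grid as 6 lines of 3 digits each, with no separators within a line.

Answer: 665
665
666
565
463
363

Derivation:
(row=0, col=0): c = -0.8800 + 0.0900i → escape time 6
(row=0, col=1): c = -0.2000 + 0.0900i → escape time 6
(row=0, col=2): c = 0.4800 + 0.0900i → escape time 5
(row=1, col=0): c = -0.8800 + -0.1200i → escape time 6
(row=1, col=1): c = -0.2000 + -0.1200i → escape time 6
(row=1, col=2): c = 0.4800 + -0.1200i → escape time 5
(row=2, col=0): c = -0.8800 + -0.3300i → escape time 6
(row=2, col=1): c = -0.2000 + -0.3300i → escape time 6
(row=2, col=2): c = 0.4800 + -0.3300i → escape time 6
(row=3, col=0): c = -0.8800 + -0.5400i → escape time 5
(row=3, col=1): c = -0.2000 + -0.5400i → escape time 6
(row=3, col=2): c = 0.4800 + -0.5400i → escape time 5
(row=4, col=0): c = -0.8800 + -0.7500i → escape time 4
(row=4, col=1): c = -0.2000 + -0.7500i → escape time 6
(row=4, col=2): c = 0.4800 + -0.7500i → escape time 3
(row=5, col=0): c = -0.8800 + -0.9600i → escape time 3
(row=5, col=1): c = -0.2000 + -0.9600i → escape time 6
(row=5, col=2): c = 0.4800 + -0.9600i → escape time 3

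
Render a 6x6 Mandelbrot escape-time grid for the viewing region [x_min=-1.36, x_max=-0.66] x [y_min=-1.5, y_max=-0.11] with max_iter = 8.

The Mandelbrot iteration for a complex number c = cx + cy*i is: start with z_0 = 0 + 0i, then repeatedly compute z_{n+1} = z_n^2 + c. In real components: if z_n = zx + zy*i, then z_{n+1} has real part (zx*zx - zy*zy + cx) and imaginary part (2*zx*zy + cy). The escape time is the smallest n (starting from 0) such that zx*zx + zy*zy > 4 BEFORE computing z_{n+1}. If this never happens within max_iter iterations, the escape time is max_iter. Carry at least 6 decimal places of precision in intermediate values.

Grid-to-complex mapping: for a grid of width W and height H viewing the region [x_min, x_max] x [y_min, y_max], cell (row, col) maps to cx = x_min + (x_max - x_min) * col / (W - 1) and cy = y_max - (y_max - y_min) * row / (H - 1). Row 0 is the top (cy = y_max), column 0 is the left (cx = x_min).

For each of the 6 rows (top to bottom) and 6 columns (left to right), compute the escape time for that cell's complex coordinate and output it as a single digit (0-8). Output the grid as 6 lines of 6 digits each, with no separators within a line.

(row=0, col=0): c = -1.3600 + -0.1100i → escape time 8
(row=0, col=1): c = -1.2200 + -0.1100i → escape time 8
(row=0, col=2): c = -1.0800 + -0.1100i → escape time 8
(row=0, col=3): c = -0.9400 + -0.1100i → escape time 8
(row=0, col=4): c = -0.8000 + -0.1100i → escape time 8
(row=0, col=5): c = -0.6600 + -0.1100i → escape time 8
(row=1, col=0): c = -1.3600 + -0.3880i → escape time 5
(row=1, col=1): c = -1.2200 + -0.3880i → escape time 8
(row=1, col=2): c = -1.0800 + -0.3880i → escape time 7
(row=1, col=3): c = -0.9400 + -0.3880i → escape time 7
(row=1, col=4): c = -0.8000 + -0.3880i → escape time 8
(row=1, col=5): c = -0.6600 + -0.3880i → escape time 8
(row=2, col=0): c = -1.3600 + -0.6660i → escape time 3
(row=2, col=1): c = -1.2200 + -0.6660i → escape time 3
(row=2, col=2): c = -1.0800 + -0.6660i → escape time 4
(row=2, col=3): c = -0.9400 + -0.6660i → escape time 4
(row=2, col=4): c = -0.8000 + -0.6660i → escape time 5
(row=2, col=5): c = -0.6600 + -0.6660i → escape time 6
(row=3, col=0): c = -1.3600 + -0.9440i → escape time 3
(row=3, col=1): c = -1.2200 + -0.9440i → escape time 3
(row=3, col=2): c = -1.0800 + -0.9440i → escape time 3
(row=3, col=3): c = -0.9400 + -0.9440i → escape time 3
(row=3, col=4): c = -0.8000 + -0.9440i → escape time 3
(row=3, col=5): c = -0.6600 + -0.9440i → escape time 4
(row=4, col=0): c = -1.3600 + -1.2220i → escape time 2
(row=4, col=1): c = -1.2200 + -1.2220i → escape time 2
(row=4, col=2): c = -1.0800 + -1.2220i → escape time 3
(row=4, col=3): c = -0.9400 + -1.2220i → escape time 3
(row=4, col=4): c = -0.8000 + -1.2220i → escape time 3
(row=4, col=5): c = -0.6600 + -1.2220i → escape time 3
(row=5, col=0): c = -1.3600 + -1.5000i → escape time 1
(row=5, col=1): c = -1.2200 + -1.5000i → escape time 2
(row=5, col=2): c = -1.0800 + -1.5000i → escape time 2
(row=5, col=3): c = -0.9400 + -1.5000i → escape time 2
(row=5, col=4): c = -0.8000 + -1.5000i → escape time 2
(row=5, col=5): c = -0.6600 + -1.5000i → escape time 2

Answer: 888888
587788
334456
333334
223333
122222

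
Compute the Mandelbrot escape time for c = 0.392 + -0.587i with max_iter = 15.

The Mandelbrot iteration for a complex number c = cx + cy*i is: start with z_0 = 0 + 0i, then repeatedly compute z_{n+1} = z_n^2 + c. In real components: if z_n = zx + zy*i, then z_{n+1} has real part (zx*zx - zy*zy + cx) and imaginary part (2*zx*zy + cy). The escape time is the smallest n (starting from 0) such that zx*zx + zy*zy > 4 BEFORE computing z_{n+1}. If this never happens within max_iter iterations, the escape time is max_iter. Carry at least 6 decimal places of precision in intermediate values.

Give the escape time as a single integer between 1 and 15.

Answer: 12

Derivation:
z_0 = 0 + 0i, c = 0.3920 + -0.5870i
Iter 1: z = 0.3920 + -0.5870i, |z|^2 = 0.4982
Iter 2: z = 0.2011 + -1.0472i, |z|^2 = 1.1371
Iter 3: z = -0.6642 + -1.0082i, |z|^2 = 1.4576
Iter 4: z = -0.1833 + 0.7523i, |z|^2 = 0.5995
Iter 5: z = -0.1403 + -0.8627i, |z|^2 = 0.7640
Iter 6: z = -0.3326 + -0.3449i, |z|^2 = 0.2295
Iter 7: z = 0.3837 + -0.3576i, |z|^2 = 0.2751
Iter 8: z = 0.4113 + -0.8614i, |z|^2 = 0.9112
Iter 9: z = -0.1808 + -1.2956i, |z|^2 = 1.7114
Iter 10: z = -1.2540 + -0.1184i, |z|^2 = 1.5864
Iter 11: z = 1.9504 + -0.2901i, |z|^2 = 3.8882
Iter 12: z = 4.1118 + -1.7187i, |z|^2 = 19.8609
Escaped at iteration 12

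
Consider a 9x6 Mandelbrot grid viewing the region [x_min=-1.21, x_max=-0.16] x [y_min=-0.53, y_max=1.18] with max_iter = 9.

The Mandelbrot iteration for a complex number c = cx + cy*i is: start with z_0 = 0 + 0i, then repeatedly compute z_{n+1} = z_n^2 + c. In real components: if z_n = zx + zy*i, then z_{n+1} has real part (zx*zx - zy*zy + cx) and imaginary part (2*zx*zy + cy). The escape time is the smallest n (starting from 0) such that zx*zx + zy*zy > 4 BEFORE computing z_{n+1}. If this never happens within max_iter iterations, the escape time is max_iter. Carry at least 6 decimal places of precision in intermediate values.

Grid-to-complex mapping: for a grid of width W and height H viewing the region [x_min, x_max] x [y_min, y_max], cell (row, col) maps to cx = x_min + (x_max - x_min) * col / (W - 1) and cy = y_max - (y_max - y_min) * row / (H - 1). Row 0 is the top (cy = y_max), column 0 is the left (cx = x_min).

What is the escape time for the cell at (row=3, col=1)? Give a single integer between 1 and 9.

z_0 = 0 + 0i, c = -1.0787 + 0.1540i
Iter 1: z = -1.0787 + 0.1540i, |z|^2 = 1.1874
Iter 2: z = 0.0612 + -0.1783i, |z|^2 = 0.0355
Iter 3: z = -1.1068 + 0.1322i, |z|^2 = 1.2424
Iter 4: z = 0.1287 + -0.1386i, |z|^2 = 0.0358
Iter 5: z = -1.0814 + 0.1183i, |z|^2 = 1.1834
Iter 6: z = 0.0766 + -0.1019i, |z|^2 = 0.0163
Iter 7: z = -1.0833 + 0.1384i, |z|^2 = 1.1926
Iter 8: z = 0.0756 + -0.1458i, |z|^2 = 0.0270

Answer: 9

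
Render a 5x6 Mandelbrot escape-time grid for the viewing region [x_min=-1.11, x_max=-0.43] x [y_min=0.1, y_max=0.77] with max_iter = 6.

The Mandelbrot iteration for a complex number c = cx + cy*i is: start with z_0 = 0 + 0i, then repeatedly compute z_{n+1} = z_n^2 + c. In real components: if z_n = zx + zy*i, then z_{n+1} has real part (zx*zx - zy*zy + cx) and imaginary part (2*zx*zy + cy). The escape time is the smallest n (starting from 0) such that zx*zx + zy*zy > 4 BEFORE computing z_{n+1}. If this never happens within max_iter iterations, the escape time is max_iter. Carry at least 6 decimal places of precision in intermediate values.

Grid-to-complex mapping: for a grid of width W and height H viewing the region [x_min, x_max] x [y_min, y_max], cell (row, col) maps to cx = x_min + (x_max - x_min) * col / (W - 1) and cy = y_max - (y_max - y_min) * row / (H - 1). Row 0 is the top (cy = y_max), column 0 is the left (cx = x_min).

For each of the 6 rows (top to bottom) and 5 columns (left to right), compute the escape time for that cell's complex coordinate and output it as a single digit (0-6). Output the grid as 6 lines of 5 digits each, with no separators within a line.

Answer: 34456
44566
55666
66666
66666
66666

Derivation:
(row=0, col=0): c = -1.1100 + 0.7700i → escape time 3
(row=0, col=1): c = -0.9400 + 0.7700i → escape time 4
(row=0, col=2): c = -0.7700 + 0.7700i → escape time 4
(row=0, col=3): c = -0.6000 + 0.7700i → escape time 5
(row=0, col=4): c = -0.4300 + 0.7700i → escape time 6
(row=1, col=0): c = -1.1100 + 0.6360i → escape time 4
(row=1, col=1): c = -0.9400 + 0.6360i → escape time 4
(row=1, col=2): c = -0.7700 + 0.6360i → escape time 5
(row=1, col=3): c = -0.6000 + 0.6360i → escape time 6
(row=1, col=4): c = -0.4300 + 0.6360i → escape time 6
(row=2, col=0): c = -1.1100 + 0.5020i → escape time 5
(row=2, col=1): c = -0.9400 + 0.5020i → escape time 5
(row=2, col=2): c = -0.7700 + 0.5020i → escape time 6
(row=2, col=3): c = -0.6000 + 0.5020i → escape time 6
(row=2, col=4): c = -0.4300 + 0.5020i → escape time 6
(row=3, col=0): c = -1.1100 + 0.3680i → escape time 6
(row=3, col=1): c = -0.9400 + 0.3680i → escape time 6
(row=3, col=2): c = -0.7700 + 0.3680i → escape time 6
(row=3, col=3): c = -0.6000 + 0.3680i → escape time 6
(row=3, col=4): c = -0.4300 + 0.3680i → escape time 6
(row=4, col=0): c = -1.1100 + 0.2340i → escape time 6
(row=4, col=1): c = -0.9400 + 0.2340i → escape time 6
(row=4, col=2): c = -0.7700 + 0.2340i → escape time 6
(row=4, col=3): c = -0.6000 + 0.2340i → escape time 6
(row=4, col=4): c = -0.4300 + 0.2340i → escape time 6
(row=5, col=0): c = -1.1100 + 0.1000i → escape time 6
(row=5, col=1): c = -0.9400 + 0.1000i → escape time 6
(row=5, col=2): c = -0.7700 + 0.1000i → escape time 6
(row=5, col=3): c = -0.6000 + 0.1000i → escape time 6
(row=5, col=4): c = -0.4300 + 0.1000i → escape time 6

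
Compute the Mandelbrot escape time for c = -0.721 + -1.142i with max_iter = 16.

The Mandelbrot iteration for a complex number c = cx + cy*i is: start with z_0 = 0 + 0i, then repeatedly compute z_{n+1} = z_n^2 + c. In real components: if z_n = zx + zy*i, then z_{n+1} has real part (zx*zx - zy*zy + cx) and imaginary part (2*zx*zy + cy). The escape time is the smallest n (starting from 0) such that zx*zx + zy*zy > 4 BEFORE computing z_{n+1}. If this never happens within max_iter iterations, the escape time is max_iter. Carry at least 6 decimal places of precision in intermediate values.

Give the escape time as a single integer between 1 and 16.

z_0 = 0 + 0i, c = -0.7210 + -1.1420i
Iter 1: z = -0.7210 + -1.1420i, |z|^2 = 1.8240
Iter 2: z = -1.5053 + 0.5048i, |z|^2 = 2.5208
Iter 3: z = 1.2902 + -2.6617i, |z|^2 = 8.7491
Escaped at iteration 3

Answer: 3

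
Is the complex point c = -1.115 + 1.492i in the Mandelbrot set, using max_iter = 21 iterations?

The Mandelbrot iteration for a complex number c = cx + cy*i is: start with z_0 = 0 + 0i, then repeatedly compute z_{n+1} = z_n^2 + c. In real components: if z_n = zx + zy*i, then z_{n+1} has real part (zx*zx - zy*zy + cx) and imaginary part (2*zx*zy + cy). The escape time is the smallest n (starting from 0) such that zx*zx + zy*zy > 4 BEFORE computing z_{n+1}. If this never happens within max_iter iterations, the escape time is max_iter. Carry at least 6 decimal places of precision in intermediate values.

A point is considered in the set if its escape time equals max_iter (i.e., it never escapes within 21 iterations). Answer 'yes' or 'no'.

z_0 = 0 + 0i, c = -1.1150 + 1.4920i
Iter 1: z = -1.1150 + 1.4920i, |z|^2 = 3.4693
Iter 2: z = -2.0978 + -1.8352i, |z|^2 = 7.7687
Escaped at iteration 2

Answer: no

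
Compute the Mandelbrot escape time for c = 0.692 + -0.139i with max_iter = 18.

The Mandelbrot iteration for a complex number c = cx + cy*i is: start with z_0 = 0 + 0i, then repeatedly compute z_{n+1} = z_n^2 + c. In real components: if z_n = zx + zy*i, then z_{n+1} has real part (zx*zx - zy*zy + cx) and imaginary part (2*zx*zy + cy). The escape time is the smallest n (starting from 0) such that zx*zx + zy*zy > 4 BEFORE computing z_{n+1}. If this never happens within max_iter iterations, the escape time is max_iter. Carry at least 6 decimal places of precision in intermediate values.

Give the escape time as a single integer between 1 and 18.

z_0 = 0 + 0i, c = 0.6920 + -0.1390i
Iter 1: z = 0.6920 + -0.1390i, |z|^2 = 0.4982
Iter 2: z = 1.1515 + -0.3314i, |z|^2 = 1.4359
Iter 3: z = 1.9082 + -0.9022i, |z|^2 = 4.4553
Escaped at iteration 3

Answer: 3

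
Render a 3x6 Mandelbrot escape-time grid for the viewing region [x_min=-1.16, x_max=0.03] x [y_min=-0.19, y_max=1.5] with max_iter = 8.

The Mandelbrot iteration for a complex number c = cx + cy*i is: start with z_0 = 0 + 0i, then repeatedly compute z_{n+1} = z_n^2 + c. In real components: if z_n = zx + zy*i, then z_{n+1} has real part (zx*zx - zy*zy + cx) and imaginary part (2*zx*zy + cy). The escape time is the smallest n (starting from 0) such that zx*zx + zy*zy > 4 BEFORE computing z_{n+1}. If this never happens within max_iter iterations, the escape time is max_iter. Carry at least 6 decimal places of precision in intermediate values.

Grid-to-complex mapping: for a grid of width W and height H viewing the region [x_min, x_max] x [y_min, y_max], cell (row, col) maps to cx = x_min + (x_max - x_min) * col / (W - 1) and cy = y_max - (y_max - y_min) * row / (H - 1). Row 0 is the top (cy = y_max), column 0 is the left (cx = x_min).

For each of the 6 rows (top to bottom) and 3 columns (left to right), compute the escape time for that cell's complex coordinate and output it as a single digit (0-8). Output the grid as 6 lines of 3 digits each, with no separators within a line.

(row=0, col=0): c = -1.1600 + 1.5000i → escape time 2
(row=0, col=1): c = -0.5650 + 1.5000i → escape time 2
(row=0, col=2): c = 0.0300 + 1.5000i → escape time 2
(row=1, col=0): c = -1.1600 + 1.1620i → escape time 3
(row=1, col=1): c = -0.5650 + 1.1620i → escape time 3
(row=1, col=2): c = 0.0300 + 1.1620i → escape time 3
(row=2, col=0): c = -1.1600 + 0.8240i → escape time 3
(row=2, col=1): c = -0.5650 + 0.8240i → escape time 4
(row=2, col=2): c = 0.0300 + 0.8240i → escape time 8
(row=3, col=0): c = -1.1600 + 0.4860i → escape time 5
(row=3, col=1): c = -0.5650 + 0.4860i → escape time 8
(row=3, col=2): c = 0.0300 + 0.4860i → escape time 8
(row=4, col=0): c = -1.1600 + 0.1480i → escape time 8
(row=4, col=1): c = -0.5650 + 0.1480i → escape time 8
(row=4, col=2): c = 0.0300 + 0.1480i → escape time 8
(row=5, col=0): c = -1.1600 + -0.1900i → escape time 8
(row=5, col=1): c = -0.5650 + -0.1900i → escape time 8
(row=5, col=2): c = 0.0300 + -0.1900i → escape time 8

Answer: 222
333
348
588
888
888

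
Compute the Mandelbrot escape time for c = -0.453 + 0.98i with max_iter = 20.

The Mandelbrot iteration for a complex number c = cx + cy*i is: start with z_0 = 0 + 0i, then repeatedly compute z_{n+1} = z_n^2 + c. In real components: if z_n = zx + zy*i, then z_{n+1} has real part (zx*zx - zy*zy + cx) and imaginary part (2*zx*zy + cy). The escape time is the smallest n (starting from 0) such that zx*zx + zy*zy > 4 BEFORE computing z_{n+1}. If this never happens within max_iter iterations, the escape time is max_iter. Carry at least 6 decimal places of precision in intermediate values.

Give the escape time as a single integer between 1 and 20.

Answer: 4

Derivation:
z_0 = 0 + 0i, c = -0.4530 + 0.9800i
Iter 1: z = -0.4530 + 0.9800i, |z|^2 = 1.1656
Iter 2: z = -1.2082 + 0.0921i, |z|^2 = 1.4682
Iter 3: z = 0.9982 + 0.7574i, |z|^2 = 1.5701
Iter 4: z = -0.0302 + 2.4921i, |z|^2 = 6.2117
Escaped at iteration 4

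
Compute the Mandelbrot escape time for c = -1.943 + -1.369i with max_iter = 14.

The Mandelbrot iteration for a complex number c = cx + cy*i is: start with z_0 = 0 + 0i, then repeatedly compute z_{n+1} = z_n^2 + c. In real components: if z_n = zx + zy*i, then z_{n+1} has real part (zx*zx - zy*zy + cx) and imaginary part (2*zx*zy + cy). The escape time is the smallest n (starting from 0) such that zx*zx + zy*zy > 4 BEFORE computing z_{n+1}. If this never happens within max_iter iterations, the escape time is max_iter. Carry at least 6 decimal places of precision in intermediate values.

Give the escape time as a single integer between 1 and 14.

z_0 = 0 + 0i, c = -1.9430 + -1.3690i
Iter 1: z = -1.9430 + -1.3690i, |z|^2 = 5.6494
Escaped at iteration 1

Answer: 1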